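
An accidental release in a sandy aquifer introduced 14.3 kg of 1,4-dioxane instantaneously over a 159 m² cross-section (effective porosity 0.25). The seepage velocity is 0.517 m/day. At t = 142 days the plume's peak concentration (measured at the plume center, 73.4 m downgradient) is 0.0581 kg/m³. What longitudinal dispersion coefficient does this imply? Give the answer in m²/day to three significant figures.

At the plume center C_max = M/(n_e·A·√(4πDt)), so D = M²/(4πt·(n_e·A·C_max)²).
n_e·A·C_max = 0.25 × 159 × 0.0581 = 2.309 kg/m.
D = 14.3²/(4π × 142 × 2.309²) = 0.0215 m²/day.

0.0215 m²/day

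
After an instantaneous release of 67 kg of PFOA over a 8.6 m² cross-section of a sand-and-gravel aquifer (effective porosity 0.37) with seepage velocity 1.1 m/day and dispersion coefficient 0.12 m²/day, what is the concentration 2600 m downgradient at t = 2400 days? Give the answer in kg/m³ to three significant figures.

For an instantaneous plane source, C(x,t) = M/(n_e·A·√(4πDt)) · exp(−(x−vt)²/(4Dt)), with n_e·A the pore (flow) area.
Plume center vt = 1.1 × 2400 = 2640 m, so the well at 2600 m is 40 m upgradient of the peak.
√(4πDt) = 60.16 m, giving peak height M/(n_e·A·√(4πDt)) = 67/(0.37 × 8.6 × 60.16) = 0.3500 kg/m³.
(x−vt)²/(4Dt) = (-40)²/(4 × 0.12 × 2400) = 1.389; exp(−1.389) = 0.2493.
C = 0.3500 × 0.2493 = 0.0873 kg/m³.

0.0873 kg/m³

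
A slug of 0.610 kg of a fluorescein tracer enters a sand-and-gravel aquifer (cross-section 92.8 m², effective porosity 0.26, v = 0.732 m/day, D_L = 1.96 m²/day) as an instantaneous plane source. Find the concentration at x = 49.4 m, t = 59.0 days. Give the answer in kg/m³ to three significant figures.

0.000610 kg/m³

For an instantaneous plane source, C(x,t) = M/(n_e·A·√(4πDt)) · exp(−(x−vt)²/(4Dt)), with n_e·A the pore (flow) area.
Plume center vt = 0.732 × 59.0 = 43.188 m, so the well at 49.4 m is 6.212 m downgradient of the peak.
√(4πDt) = 38.12 m, giving peak height M/(n_e·A·√(4πDt)) = 0.610/(0.26 × 92.8 × 38.12) = 0.0006632 kg/m³.
(x−vt)²/(4Dt) = (6.212)²/(4 × 1.96 × 59.0) = 0.08342; exp(−0.08342) = 0.9200.
C = 0.0006632 × 0.9200 = 0.000610 kg/m³.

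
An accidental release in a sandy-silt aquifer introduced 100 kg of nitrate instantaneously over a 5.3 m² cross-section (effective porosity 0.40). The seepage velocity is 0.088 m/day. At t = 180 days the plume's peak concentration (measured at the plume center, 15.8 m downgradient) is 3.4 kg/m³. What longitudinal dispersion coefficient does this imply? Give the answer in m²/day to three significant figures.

0.0851 m²/day

At the plume center C_max = M/(n_e·A·√(4πDt)), so D = M²/(4πt·(n_e·A·C_max)²).
n_e·A·C_max = 0.40 × 5.3 × 3.4 = 7.208 kg/m.
D = 100²/(4π × 180 × 7.208²) = 0.0851 m²/day.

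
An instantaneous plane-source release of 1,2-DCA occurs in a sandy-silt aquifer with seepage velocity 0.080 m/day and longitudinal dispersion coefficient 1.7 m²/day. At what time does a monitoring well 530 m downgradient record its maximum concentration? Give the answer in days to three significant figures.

For the 1D instantaneous-source solution, setting ∂C/∂t = 0 at fixed x gives v²t² + 2Dt − x² = 0, so t = (√(D² + v²x²) − D)/v².
√(D² + v²x²) = √(1.7² + 0.080² × 530²) = 42.43; v² = 0.0064.
t = (42.43 − 1.7)/0.0064 = 6360 days (vs. the pure-advection estimate x/v = 6620 d).

6360 days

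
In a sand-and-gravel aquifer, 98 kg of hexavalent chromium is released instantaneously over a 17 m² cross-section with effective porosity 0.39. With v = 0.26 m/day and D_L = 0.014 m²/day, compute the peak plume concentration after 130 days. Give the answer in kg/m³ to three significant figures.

The peak of an instantaneous 1D plume sits at x = vt; there the Gaussian factor is 1 and C_max = M/(n_e·A·√(4πDt)), where n_e·A is the pore area the mass is dissolved in.
√(4πDt) = √(4π × 0.014 × 130) = 4.782 m, so C_max = 98/(0.39 × 17 × 4.782) = 3.09 kg/m³.

3.09 kg/m³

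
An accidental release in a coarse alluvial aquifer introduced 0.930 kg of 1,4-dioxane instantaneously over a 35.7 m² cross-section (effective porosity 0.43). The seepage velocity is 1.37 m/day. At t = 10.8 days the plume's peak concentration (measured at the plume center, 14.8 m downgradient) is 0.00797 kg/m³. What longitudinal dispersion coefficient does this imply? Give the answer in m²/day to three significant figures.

At the plume center C_max = M/(n_e·A·√(4πDt)), so D = M²/(4πt·(n_e·A·C_max)²).
n_e·A·C_max = 0.43 × 35.7 × 0.00797 = 0.1223 kg/m.
D = 0.930²/(4π × 10.8 × 0.1223²) = 0.426 m²/day.

0.426 m²/day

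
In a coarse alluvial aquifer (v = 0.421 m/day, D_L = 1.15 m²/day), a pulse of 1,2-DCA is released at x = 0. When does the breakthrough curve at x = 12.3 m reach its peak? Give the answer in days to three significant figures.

23.4 days

For the 1D instantaneous-source solution, setting ∂C/∂t = 0 at fixed x gives v²t² + 2Dt − x² = 0, so t = (√(D² + v²x²) − D)/v².
√(D² + v²x²) = √(1.15² + 0.421² × 12.3²) = 5.304; v² = 0.177241.
t = (5.304 − 1.15)/0.177241 = 23.4 days (vs. the pure-advection estimate x/v = 29.2 d).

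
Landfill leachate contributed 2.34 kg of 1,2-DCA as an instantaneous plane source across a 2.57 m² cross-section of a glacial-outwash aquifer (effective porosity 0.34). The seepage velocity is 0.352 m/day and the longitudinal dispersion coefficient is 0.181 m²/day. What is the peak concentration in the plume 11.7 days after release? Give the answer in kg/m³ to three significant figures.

The peak of an instantaneous 1D plume sits at x = vt; there the Gaussian factor is 1 and C_max = M/(n_e·A·√(4πDt)), where n_e·A is the pore area the mass is dissolved in.
√(4πDt) = √(4π × 0.181 × 11.7) = 5.159 m, so C_max = 2.34/(0.34 × 2.57 × 5.159) = 0.519 kg/m³.

0.519 kg/m³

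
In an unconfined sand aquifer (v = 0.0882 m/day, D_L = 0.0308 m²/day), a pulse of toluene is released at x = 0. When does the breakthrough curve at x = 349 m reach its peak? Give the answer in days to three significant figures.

For the 1D instantaneous-source solution, setting ∂C/∂t = 0 at fixed x gives v²t² + 2Dt − x² = 0, so t = (√(D² + v²x²) − D)/v².
√(D² + v²x²) = √(0.0308² + 0.0882² × 349²) = 30.78; v² = 0.00777924.
t = (30.78 − 0.0308)/0.00777924 = 3950 days (vs. the pure-advection estimate x/v = 3960 d).

3950 days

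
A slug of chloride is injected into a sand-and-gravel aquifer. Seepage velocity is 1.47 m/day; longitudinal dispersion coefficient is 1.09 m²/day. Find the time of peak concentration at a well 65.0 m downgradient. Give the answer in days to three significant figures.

For the 1D instantaneous-source solution, setting ∂C/∂t = 0 at fixed x gives v²t² + 2Dt − x² = 0, so t = (√(D² + v²x²) − D)/v².
√(D² + v²x²) = √(1.09² + 1.47² × 65.0²) = 95.56; v² = 2.1609.
t = (95.56 − 1.09)/2.1609 = 43.7 days (vs. the pure-advection estimate x/v = 44.2 d).

43.7 days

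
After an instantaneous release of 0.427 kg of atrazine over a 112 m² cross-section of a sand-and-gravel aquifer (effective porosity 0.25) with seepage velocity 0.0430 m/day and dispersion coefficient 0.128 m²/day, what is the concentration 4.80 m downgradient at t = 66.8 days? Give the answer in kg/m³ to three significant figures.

For an instantaneous plane source, C(x,t) = M/(n_e·A·√(4πDt)) · exp(−(x−vt)²/(4Dt)), with n_e·A the pore (flow) area.
Plume center vt = 0.0430 × 66.8 = 2.8724 m, so the well at 4.80 m is 1.9276 m downgradient of the peak.
√(4πDt) = 10.37 m, giving peak height M/(n_e·A·√(4πDt)) = 0.427/(0.25 × 112 × 10.37) = 0.001471 kg/m³.
(x−vt)²/(4Dt) = (1.9276)²/(4 × 0.128 × 66.8) = 0.1086; exp(−0.1086) = 0.8971.
C = 0.001471 × 0.8971 = 0.00132 kg/m³.

0.00132 kg/m³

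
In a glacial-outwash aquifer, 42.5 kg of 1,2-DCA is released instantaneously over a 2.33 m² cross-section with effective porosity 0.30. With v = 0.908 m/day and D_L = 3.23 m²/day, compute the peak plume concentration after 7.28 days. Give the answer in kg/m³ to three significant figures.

The peak of an instantaneous 1D plume sits at x = vt; there the Gaussian factor is 1 and C_max = M/(n_e·A·√(4πDt)), where n_e·A is the pore area the mass is dissolved in.
√(4πDt) = √(4π × 3.23 × 7.28) = 17.19 m, so C_max = 42.5/(0.30 × 2.33 × 17.19) = 3.54 kg/m³.

3.54 kg/m³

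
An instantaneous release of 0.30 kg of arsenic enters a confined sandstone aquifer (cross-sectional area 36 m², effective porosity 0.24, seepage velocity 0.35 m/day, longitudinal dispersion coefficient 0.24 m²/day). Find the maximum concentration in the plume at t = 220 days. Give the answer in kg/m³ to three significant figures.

0.00135 kg/m³

The peak of an instantaneous 1D plume sits at x = vt; there the Gaussian factor is 1 and C_max = M/(n_e·A·√(4πDt)), where n_e·A is the pore area the mass is dissolved in.
√(4πDt) = √(4π × 0.24 × 220) = 25.76 m, so C_max = 0.30/(0.24 × 36 × 25.76) = 0.00135 kg/m³.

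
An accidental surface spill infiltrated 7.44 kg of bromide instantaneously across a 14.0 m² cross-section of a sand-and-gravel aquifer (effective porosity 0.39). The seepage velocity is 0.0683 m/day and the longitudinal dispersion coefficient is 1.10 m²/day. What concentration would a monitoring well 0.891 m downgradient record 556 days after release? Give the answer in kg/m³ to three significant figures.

0.00886 kg/m³

For an instantaneous plane source, C(x,t) = M/(n_e·A·√(4πDt)) · exp(−(x−vt)²/(4Dt)), with n_e·A the pore (flow) area.
Plume center vt = 0.0683 × 556 = 37.9748 m, so the well at 0.891 m is 37.0838 m upgradient of the peak.
√(4πDt) = 87.67 m, giving peak height M/(n_e·A·√(4πDt)) = 7.44/(0.39 × 14.0 × 87.67) = 0.01554 kg/m³.
(x−vt)²/(4Dt) = (-37.0838)²/(4 × 1.10 × 556) = 0.5621; exp(−0.5621) = 0.5700.
C = 0.01554 × 0.5700 = 0.00886 kg/m³.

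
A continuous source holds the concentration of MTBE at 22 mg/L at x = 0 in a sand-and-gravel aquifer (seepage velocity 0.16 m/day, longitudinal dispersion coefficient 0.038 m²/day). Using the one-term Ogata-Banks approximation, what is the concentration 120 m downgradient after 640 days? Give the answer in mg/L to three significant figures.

0.128 mg/L

For a continuous step input, C/C₀ ≈ ½·erfc((x−vt)/(2√(Dt))).
vt = 0.16 × 640 = 102.4 m and 2√(Dt) = 2√(0.038 × 640) = 9.863 m.
Argument (x−vt)/(2√(Dt)) = (120 − 102.4)/9.863 = 1.784; ½·erfc(1.784) = 0.005819.
C = 22 × 0.005819 = 0.128 mg/L.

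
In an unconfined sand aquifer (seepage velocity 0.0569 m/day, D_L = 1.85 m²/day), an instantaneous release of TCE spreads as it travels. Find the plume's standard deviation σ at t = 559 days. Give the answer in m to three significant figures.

45.5 m

Dispersive spreading gives a Gaussian with σ² = 2Dt; advection only shifts the center.
σ = √(2 × 1.85 × 559) = 45.5 m.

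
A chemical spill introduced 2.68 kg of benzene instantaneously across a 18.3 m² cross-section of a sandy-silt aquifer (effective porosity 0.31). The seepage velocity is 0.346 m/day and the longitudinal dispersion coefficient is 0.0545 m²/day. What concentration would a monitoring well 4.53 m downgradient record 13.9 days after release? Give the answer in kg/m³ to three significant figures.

0.149 kg/m³

For an instantaneous plane source, C(x,t) = M/(n_e·A·√(4πDt)) · exp(−(x−vt)²/(4Dt)), with n_e·A the pore (flow) area.
Plume center vt = 0.346 × 13.9 = 4.8094 m, so the well at 4.53 m is 0.2794 m upgradient of the peak.
√(4πDt) = 3.085 m, giving peak height M/(n_e·A·√(4πDt)) = 2.68/(0.31 × 18.3 × 3.085) = 0.1531 kg/m³.
(x−vt)²/(4Dt) = (-0.2794)²/(4 × 0.0545 × 13.9) = 0.02576; exp(−0.02576) = 0.9746.
C = 0.1531 × 0.9746 = 0.149 kg/m³.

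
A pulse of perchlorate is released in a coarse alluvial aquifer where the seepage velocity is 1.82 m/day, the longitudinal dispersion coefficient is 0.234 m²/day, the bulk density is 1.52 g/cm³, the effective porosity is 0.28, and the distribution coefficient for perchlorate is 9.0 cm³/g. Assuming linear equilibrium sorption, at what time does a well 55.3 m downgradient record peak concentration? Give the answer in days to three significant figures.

1510 days

Retardation factor R = 1 + ρ_b·K_d/n = 1 + 1.52 × 9.0/0.28 = 49.86.
Sorption retards both mechanisms: v_R = v/R = 0.03650 m/day, D_R = D/R = 0.004693 m²/day.
Peak time from v_R²t² + 2D_R t − x² = 0: t = (√(D_R² + v_R²x²) − D_R)/v_R².
√(D_R² + v_R²x²) = √(0.004693² + 0.03650² × 55.3²) = 2.018; v_R² = 0.001332.
t = (2.018 − 0.004693)/0.001332 = 1510 days.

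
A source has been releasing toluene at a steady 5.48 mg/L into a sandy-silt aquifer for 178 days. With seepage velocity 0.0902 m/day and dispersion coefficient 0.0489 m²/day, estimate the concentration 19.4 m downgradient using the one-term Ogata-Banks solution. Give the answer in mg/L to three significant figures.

1.16 mg/L

For a continuous step input, C/C₀ ≈ ½·erfc((x−vt)/(2√(Dt))).
vt = 0.0902 × 178 = 16.0556 m and 2√(Dt) = 2√(0.0489 × 178) = 5.901 m.
Argument (x−vt)/(2√(Dt)) = (19.4 − 16.0556)/5.901 = 0.5668; ½·erfc(0.5668) = 0.2114.
C = 5.48 × 0.2114 = 1.16 mg/L.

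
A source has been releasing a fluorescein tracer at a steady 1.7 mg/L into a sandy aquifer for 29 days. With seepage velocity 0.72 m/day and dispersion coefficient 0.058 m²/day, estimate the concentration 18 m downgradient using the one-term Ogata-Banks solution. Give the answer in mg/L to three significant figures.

1.60 mg/L

For a continuous step input, C/C₀ ≈ ½·erfc((x−vt)/(2√(Dt))).
vt = 0.72 × 29 = 20.88 m and 2√(Dt) = 2√(0.058 × 29) = 2.594 m.
Argument (x−vt)/(2√(Dt)) = (18 − 20.88)/2.594 = -1.110; ½·erfc(-1.110) = 0.9418.
C = 1.7 × 0.9418 = 1.60 mg/L.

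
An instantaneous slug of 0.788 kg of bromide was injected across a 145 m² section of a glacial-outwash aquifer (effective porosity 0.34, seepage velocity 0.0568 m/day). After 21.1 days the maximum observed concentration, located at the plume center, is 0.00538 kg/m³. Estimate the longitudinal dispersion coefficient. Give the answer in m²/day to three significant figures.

0.0333 m²/day

At the plume center C_max = M/(n_e·A·√(4πDt)), so D = M²/(4πt·(n_e·A·C_max)²).
n_e·A·C_max = 0.34 × 145 × 0.00538 = 0.2652 kg/m.
D = 0.788²/(4π × 21.1 × 0.2652²) = 0.0333 m²/day.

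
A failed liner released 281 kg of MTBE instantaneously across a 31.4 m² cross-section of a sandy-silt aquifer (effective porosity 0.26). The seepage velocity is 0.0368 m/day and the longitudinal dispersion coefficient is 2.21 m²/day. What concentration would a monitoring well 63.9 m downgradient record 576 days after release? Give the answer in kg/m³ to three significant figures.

0.190 kg/m³

For an instantaneous plane source, C(x,t) = M/(n_e·A·√(4πDt)) · exp(−(x−vt)²/(4Dt)), with n_e·A the pore (flow) area.
Plume center vt = 0.0368 × 576 = 21.1968 m, so the well at 63.9 m is 42.7032 m downgradient of the peak.
√(4πDt) = 126.5 m, giving peak height M/(n_e·A·√(4πDt)) = 281/(0.26 × 31.4 × 126.5) = 0.2721 kg/m³.
(x−vt)²/(4Dt) = (42.7032)²/(4 × 2.21 × 576) = 0.3581; exp(−0.3581) = 0.6990.
C = 0.2721 × 0.6990 = 0.190 kg/m³.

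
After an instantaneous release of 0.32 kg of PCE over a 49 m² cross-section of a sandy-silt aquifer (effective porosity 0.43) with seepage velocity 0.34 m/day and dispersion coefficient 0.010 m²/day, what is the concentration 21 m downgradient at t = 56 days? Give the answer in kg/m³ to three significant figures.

0.00103 kg/m³

For an instantaneous plane source, C(x,t) = M/(n_e·A·√(4πDt)) · exp(−(x−vt)²/(4Dt)), with n_e·A the pore (flow) area.
Plume center vt = 0.34 × 56 = 19.04 m, so the well at 21 m is 1.96 m downgradient of the peak.
√(4πDt) = 2.653 m, giving peak height M/(n_e·A·√(4πDt)) = 0.32/(0.43 × 49 × 2.653) = 0.005725 kg/m³.
(x−vt)²/(4Dt) = (1.96)²/(4 × 0.010 × 56) = 1.715; exp(−1.715) = 0.1800.
C = 0.005725 × 0.1800 = 0.00103 kg/m³.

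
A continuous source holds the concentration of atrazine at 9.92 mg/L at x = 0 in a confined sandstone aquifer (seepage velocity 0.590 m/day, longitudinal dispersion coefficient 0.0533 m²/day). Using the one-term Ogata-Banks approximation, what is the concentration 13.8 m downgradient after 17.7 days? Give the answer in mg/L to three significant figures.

For a continuous step input, C/C₀ ≈ ½·erfc((x−vt)/(2√(Dt))).
vt = 0.590 × 17.7 = 10.443 m and 2√(Dt) = 2√(0.0533 × 17.7) = 1.943 m.
Argument (x−vt)/(2√(Dt)) = (13.8 − 10.443)/1.943 = 1.728; ½·erfc(1.728) = 0.007268.
C = 9.92 × 0.007268 = 0.0721 mg/L.

0.0721 mg/L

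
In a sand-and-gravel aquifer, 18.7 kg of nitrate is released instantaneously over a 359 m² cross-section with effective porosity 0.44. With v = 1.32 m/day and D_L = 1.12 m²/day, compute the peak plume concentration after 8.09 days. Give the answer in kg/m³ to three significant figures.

0.0111 kg/m³

The peak of an instantaneous 1D plume sits at x = vt; there the Gaussian factor is 1 and C_max = M/(n_e·A·√(4πDt)), where n_e·A is the pore area the mass is dissolved in.
√(4πDt) = √(4π × 1.12 × 8.09) = 10.67 m, so C_max = 18.7/(0.44 × 359 × 10.67) = 0.0111 kg/m³.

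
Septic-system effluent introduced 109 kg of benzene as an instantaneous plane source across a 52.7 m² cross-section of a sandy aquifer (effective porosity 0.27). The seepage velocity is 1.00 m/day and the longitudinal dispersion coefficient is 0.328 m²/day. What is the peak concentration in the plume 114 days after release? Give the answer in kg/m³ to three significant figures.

0.353 kg/m³

The peak of an instantaneous 1D plume sits at x = vt; there the Gaussian factor is 1 and C_max = M/(n_e·A·√(4πDt)), where n_e·A is the pore area the mass is dissolved in.
√(4πDt) = √(4π × 0.328 × 114) = 21.68 m, so C_max = 109/(0.27 × 52.7 × 21.68) = 0.353 kg/m³.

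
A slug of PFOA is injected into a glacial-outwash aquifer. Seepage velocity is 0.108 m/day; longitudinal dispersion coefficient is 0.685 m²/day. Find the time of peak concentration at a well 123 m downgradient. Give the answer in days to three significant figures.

For the 1D instantaneous-source solution, setting ∂C/∂t = 0 at fixed x gives v²t² + 2Dt − x² = 0, so t = (√(D² + v²x²) − D)/v².
√(D² + v²x²) = √(0.685² + 0.108² × 123²) = 13.30; v² = 0.011664.
t = (13.30 − 0.685)/0.011664 = 1080 days (vs. the pure-advection estimate x/v = 1140 d).

1080 days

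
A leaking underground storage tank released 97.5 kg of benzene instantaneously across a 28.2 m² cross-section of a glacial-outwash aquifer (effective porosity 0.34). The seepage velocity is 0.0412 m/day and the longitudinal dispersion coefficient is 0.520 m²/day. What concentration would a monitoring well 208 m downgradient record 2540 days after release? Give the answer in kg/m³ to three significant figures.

0.0105 kg/m³

For an instantaneous plane source, C(x,t) = M/(n_e·A·√(4πDt)) · exp(−(x−vt)²/(4Dt)), with n_e·A the pore (flow) area.
Plume center vt = 0.0412 × 2540 = 104.648 m, so the well at 208 m is 103.352 m downgradient of the peak.
√(4πDt) = 128.8 m, giving peak height M/(n_e·A·√(4πDt)) = 97.5/(0.34 × 28.2 × 128.8) = 0.07895 kg/m³.
(x−vt)²/(4Dt) = (103.352)²/(4 × 0.520 × 2540) = 2.022; exp(−2.022) = 0.1324.
C = 0.07895 × 0.1324 = 0.0105 kg/m³.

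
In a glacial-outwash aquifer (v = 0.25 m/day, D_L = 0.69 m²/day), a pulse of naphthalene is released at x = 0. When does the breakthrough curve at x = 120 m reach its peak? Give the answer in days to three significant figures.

469 days

For the 1D instantaneous-source solution, setting ∂C/∂t = 0 at fixed x gives v²t² + 2Dt − x² = 0, so t = (√(D² + v²x²) − D)/v².
√(D² + v²x²) = √(0.69² + 0.25² × 120²) = 30.01; v² = 0.0625.
t = (30.01 − 0.69)/0.0625 = 469 days (vs. the pure-advection estimate x/v = 480 d).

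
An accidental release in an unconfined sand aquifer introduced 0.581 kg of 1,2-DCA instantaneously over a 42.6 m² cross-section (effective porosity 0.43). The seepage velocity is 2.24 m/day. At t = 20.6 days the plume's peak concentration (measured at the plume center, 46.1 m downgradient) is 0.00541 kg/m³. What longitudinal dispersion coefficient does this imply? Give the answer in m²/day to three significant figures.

At the plume center C_max = M/(n_e·A·√(4πDt)), so D = M²/(4πt·(n_e·A·C_max)²).
n_e·A·C_max = 0.43 × 42.6 × 0.00541 = 0.09910 kg/m.
D = 0.581²/(4π × 20.6 × 0.09910²) = 0.133 m²/day.

0.133 m²/day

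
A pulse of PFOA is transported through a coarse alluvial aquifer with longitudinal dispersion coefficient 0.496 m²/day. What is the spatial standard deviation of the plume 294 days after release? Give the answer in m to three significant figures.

Dispersive spreading gives a Gaussian with σ² = 2Dt; advection only shifts the center.
σ = √(2 × 0.496 × 294) = 17.1 m.

17.1 m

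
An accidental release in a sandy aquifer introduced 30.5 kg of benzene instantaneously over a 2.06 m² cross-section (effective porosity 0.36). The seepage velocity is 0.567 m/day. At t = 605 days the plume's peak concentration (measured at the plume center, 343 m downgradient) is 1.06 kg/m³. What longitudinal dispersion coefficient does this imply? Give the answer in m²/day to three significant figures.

0.198 m²/day

At the plume center C_max = M/(n_e·A·√(4πDt)), so D = M²/(4πt·(n_e·A·C_max)²).
n_e·A·C_max = 0.36 × 2.06 × 1.06 = 0.7861 kg/m.
D = 30.5²/(4π × 605 × 0.7861²) = 0.198 m²/day.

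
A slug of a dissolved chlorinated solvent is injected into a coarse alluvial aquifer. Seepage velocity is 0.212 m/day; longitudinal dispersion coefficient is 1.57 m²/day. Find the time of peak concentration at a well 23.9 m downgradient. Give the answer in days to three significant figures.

For the 1D instantaneous-source solution, setting ∂C/∂t = 0 at fixed x gives v²t² + 2Dt − x² = 0, so t = (√(D² + v²x²) − D)/v².
√(D² + v²x²) = √(1.57² + 0.212² × 23.9²) = 5.304; v² = 0.044944.
t = (5.304 − 1.57)/0.044944 = 83.1 days (vs. the pure-advection estimate x/v = 113 d).

83.1 days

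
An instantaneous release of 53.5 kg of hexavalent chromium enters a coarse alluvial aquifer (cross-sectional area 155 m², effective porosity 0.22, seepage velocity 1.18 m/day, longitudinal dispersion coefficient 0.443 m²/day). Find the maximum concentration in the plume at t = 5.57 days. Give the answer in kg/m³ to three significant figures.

The peak of an instantaneous 1D plume sits at x = vt; there the Gaussian factor is 1 and C_max = M/(n_e·A·√(4πDt)), where n_e·A is the pore area the mass is dissolved in.
√(4πDt) = √(4π × 0.443 × 5.57) = 5.568 m, so C_max = 53.5/(0.22 × 155 × 5.568) = 0.282 kg/m³.

0.282 kg/m³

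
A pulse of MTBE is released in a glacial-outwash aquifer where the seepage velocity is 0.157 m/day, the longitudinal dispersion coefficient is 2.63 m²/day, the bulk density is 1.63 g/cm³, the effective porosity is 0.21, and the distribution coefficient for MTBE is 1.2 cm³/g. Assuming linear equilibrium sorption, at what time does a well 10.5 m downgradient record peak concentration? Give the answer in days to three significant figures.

Retardation factor R = 1 + ρ_b·K_d/n = 1 + 1.63 × 1.2/0.21 = 10.31.
Sorption retards both mechanisms: v_R = v/R = 0.01523 m/day, D_R = D/R = 0.2551 m²/day.
Peak time from v_R²t² + 2D_R t − x² = 0: t = (√(D_R² + v_R²x²) − D_R)/v_R².
√(D_R² + v_R²x²) = √(0.2551² + 0.01523² × 10.5²) = 0.3011; v_R² = 0.0002320.
t = (0.3011 − 0.2551)/0.0002320 = 198 days.

198 days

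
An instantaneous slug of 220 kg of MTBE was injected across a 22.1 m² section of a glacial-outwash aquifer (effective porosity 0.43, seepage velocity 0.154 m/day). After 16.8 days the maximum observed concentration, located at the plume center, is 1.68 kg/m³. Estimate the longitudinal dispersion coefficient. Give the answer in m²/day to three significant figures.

0.899 m²/day

At the plume center C_max = M/(n_e·A·√(4πDt)), so D = M²/(4πt·(n_e·A·C_max)²).
n_e·A·C_max = 0.43 × 22.1 × 1.68 = 15.97 kg/m.
D = 220²/(4π × 16.8 × 15.97²) = 0.899 m²/day.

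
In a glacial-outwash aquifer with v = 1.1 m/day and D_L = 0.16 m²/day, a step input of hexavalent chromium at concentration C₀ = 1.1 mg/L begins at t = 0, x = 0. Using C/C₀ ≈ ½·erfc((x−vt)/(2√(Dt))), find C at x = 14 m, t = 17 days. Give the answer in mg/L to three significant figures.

1.08 mg/L

For a continuous step input, C/C₀ ≈ ½·erfc((x−vt)/(2√(Dt))).
vt = 1.1 × 17 = 18.7 m and 2√(Dt) = 2√(0.16 × 17) = 3.298 m.
Argument (x−vt)/(2√(Dt)) = (14 − 18.7)/3.298 = -1.425; ½·erfc(-1.425) = 0.9781.
C = 1.1 × 0.9781 = 1.08 mg/L.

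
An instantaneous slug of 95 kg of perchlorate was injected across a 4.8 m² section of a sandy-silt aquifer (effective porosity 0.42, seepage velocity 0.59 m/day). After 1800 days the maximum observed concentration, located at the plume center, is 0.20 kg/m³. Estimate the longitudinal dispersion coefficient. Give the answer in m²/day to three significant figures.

At the plume center C_max = M/(n_e·A·√(4πDt)), so D = M²/(4πt·(n_e·A·C_max)²).
n_e·A·C_max = 0.42 × 4.8 × 0.20 = 0.4032 kg/m.
D = 95²/(4π × 1800 × 0.4032²) = 2.45 m²/day.

2.45 m²/day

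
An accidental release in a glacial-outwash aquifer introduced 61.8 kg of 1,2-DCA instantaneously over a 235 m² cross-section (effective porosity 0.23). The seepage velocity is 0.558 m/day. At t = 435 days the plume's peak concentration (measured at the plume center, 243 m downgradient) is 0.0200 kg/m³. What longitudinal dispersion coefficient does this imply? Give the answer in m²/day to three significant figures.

0.598 m²/day

At the plume center C_max = M/(n_e·A·√(4πDt)), so D = M²/(4πt·(n_e·A·C_max)²).
n_e·A·C_max = 0.23 × 235 × 0.0200 = 1.081 kg/m.
D = 61.8²/(4π × 435 × 1.081²) = 0.598 m²/day.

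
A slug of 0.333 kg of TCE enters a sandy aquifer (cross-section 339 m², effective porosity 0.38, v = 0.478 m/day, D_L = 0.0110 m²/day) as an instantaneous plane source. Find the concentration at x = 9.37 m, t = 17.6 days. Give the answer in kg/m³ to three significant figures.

For an instantaneous plane source, C(x,t) = M/(n_e·A·√(4πDt)) · exp(−(x−vt)²/(4Dt)), with n_e·A the pore (flow) area.
Plume center vt = 0.478 × 17.6 = 8.4128 m, so the well at 9.37 m is 0.9572 m downgradient of the peak.
√(4πDt) = 1.560 m, giving peak height M/(n_e·A·√(4πDt)) = 0.333/(0.38 × 339 × 1.560) = 0.001657 kg/m³.
(x−vt)²/(4Dt) = (0.9572)²/(4 × 0.0110 × 17.6) = 1.183; exp(−1.183) = 0.3064.
C = 0.001657 × 0.3064 = 0.000508 kg/m³.

0.000508 kg/m³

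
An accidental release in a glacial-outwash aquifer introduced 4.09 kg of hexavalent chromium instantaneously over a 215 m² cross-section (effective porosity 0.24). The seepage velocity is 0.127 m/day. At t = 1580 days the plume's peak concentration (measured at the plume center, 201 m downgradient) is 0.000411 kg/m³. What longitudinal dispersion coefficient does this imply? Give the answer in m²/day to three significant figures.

At the plume center C_max = M/(n_e·A·√(4πDt)), so D = M²/(4πt·(n_e·A·C_max)²).
n_e·A·C_max = 0.24 × 215 × 0.000411 = 0.02121 kg/m.
D = 4.09²/(4π × 1580 × 0.02121²) = 1.87 m²/day.

1.87 m²/day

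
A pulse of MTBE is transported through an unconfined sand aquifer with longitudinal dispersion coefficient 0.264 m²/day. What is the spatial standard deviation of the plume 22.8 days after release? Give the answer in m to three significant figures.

Dispersive spreading gives a Gaussian with σ² = 2Dt; advection only shifts the center.
σ = √(2 × 0.264 × 22.8) = 3.47 m.

3.47 m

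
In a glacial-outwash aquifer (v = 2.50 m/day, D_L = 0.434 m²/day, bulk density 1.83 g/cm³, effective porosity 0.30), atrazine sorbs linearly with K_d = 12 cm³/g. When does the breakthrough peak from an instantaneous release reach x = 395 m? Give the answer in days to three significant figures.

11700 days

Retardation factor R = 1 + ρ_b·K_d/n = 1 + 1.83 × 12/0.30 = 74.20.
Sorption retards both mechanisms: v_R = v/R = 0.03369 m/day, D_R = D/R = 0.005849 m²/day.
Peak time from v_R²t² + 2D_R t − x² = 0: t = (√(D_R² + v_R²x²) − D_R)/v_R².
√(D_R² + v_R²x²) = √(0.005849² + 0.03369² × 395²) = 13.31; v_R² = 0.001135.
t = (13.31 − 0.005849)/0.001135 = 11700 days.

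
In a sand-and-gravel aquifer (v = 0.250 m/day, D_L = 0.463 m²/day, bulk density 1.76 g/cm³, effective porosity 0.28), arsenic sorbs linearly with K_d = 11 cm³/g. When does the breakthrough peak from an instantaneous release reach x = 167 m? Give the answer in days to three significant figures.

46300 days

Retardation factor R = 1 + ρ_b·K_d/n = 1 + 1.76 × 11/0.28 = 70.14.
Sorption retards both mechanisms: v_R = v/R = 0.003564 m/day, D_R = D/R = 0.006601 m²/day.
Peak time from v_R²t² + 2D_R t − x² = 0: t = (√(D_R² + v_R²x²) − D_R)/v_R².
√(D_R² + v_R²x²) = √(0.006601² + 0.003564² × 167²) = 0.5952; v_R² = 1.270e-05.
t = (0.5952 − 0.006601)/1.270e-05 = 46300 days.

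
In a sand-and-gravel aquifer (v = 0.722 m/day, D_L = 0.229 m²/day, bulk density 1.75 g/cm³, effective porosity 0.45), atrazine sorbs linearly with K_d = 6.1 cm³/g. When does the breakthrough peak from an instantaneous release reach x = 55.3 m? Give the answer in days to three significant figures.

1880 days

Retardation factor R = 1 + ρ_b·K_d/n = 1 + 1.75 × 6.1/0.45 = 24.72.
Sorption retards both mechanisms: v_R = v/R = 0.02921 m/day, D_R = D/R = 0.009264 m²/day.
Peak time from v_R²t² + 2D_R t − x² = 0: t = (√(D_R² + v_R²x²) − D_R)/v_R².
√(D_R² + v_R²x²) = √(0.009264² + 0.02921² × 55.3²) = 1.615; v_R² = 0.0008532.
t = (1.615 − 0.009264)/0.0008532 = 1880 days.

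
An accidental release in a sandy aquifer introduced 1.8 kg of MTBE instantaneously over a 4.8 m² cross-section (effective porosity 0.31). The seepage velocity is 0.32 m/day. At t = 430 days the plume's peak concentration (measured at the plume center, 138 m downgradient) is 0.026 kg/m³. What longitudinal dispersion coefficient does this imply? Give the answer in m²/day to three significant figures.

At the plume center C_max = M/(n_e·A·√(4πDt)), so D = M²/(4πt·(n_e·A·C_max)²).
n_e·A·C_max = 0.31 × 4.8 × 0.026 = 0.03869 kg/m.
D = 1.8²/(4π × 430 × 0.03869²) = 0.401 m²/day.

0.401 m²/day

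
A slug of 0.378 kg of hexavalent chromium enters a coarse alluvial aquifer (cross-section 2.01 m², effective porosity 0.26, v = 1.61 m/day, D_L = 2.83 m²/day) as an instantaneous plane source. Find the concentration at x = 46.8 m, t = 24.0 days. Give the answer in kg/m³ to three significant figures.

For an instantaneous plane source, C(x,t) = M/(n_e·A·√(4πDt)) · exp(−(x−vt)²/(4Dt)), with n_e·A the pore (flow) area.
Plume center vt = 1.61 × 24.0 = 38.64 m, so the well at 46.8 m is 8.16 m downgradient of the peak.
√(4πDt) = 29.21 m, giving peak height M/(n_e·A·√(4πDt)) = 0.378/(0.26 × 2.01 × 29.21) = 0.02476 kg/m³.
(x−vt)²/(4Dt) = (8.16)²/(4 × 2.83 × 24.0) = 0.2451; exp(−0.2451) = 0.7826.
C = 0.02476 × 0.7826 = 0.0194 kg/m³.

0.0194 kg/m³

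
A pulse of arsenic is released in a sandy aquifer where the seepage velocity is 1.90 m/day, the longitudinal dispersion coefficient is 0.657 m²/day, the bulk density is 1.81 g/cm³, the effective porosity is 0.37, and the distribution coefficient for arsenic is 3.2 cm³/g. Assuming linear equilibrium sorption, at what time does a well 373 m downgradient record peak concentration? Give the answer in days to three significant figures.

Retardation factor R = 1 + ρ_b·K_d/n = 1 + 1.81 × 3.2/0.37 = 16.65.
Sorption retards both mechanisms: v_R = v/R = 0.1141 m/day, D_R = D/R = 0.03946 m²/day.
Peak time from v_R²t² + 2D_R t − x² = 0: t = (√(D_R² + v_R²x²) − D_R)/v_R².
√(D_R² + v_R²x²) = √(0.03946² + 0.1141² × 373²) = 42.56; v_R² = 0.01302.
t = (42.56 − 0.03946)/0.01302 = 3270 days.

3270 days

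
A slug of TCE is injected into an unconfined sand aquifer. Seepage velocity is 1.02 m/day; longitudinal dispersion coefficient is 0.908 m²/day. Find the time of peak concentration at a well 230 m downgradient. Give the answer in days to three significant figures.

225 days

For the 1D instantaneous-source solution, setting ∂C/∂t = 0 at fixed x gives v²t² + 2Dt − x² = 0, so t = (√(D² + v²x²) − D)/v².
√(D² + v²x²) = √(0.908² + 1.02² × 230²) = 234.6; v² = 1.0404.
t = (234.6 − 0.908)/1.0404 = 225 days (vs. the pure-advection estimate x/v = 225 d).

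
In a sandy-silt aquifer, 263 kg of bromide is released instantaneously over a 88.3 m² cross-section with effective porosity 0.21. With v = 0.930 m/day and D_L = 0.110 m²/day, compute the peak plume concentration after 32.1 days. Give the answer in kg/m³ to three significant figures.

2.13 kg/m³

The peak of an instantaneous 1D plume sits at x = vt; there the Gaussian factor is 1 and C_max = M/(n_e·A·√(4πDt)), where n_e·A is the pore area the mass is dissolved in.
√(4πDt) = √(4π × 0.110 × 32.1) = 6.661 m, so C_max = 263/(0.21 × 88.3 × 6.661) = 2.13 kg/m³.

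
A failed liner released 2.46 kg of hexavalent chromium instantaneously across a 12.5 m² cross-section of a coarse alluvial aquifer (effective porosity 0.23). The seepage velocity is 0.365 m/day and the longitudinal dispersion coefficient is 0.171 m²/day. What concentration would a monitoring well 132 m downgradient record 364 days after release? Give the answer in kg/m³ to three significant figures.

0.0305 kg/m³

For an instantaneous plane source, C(x,t) = M/(n_e·A·√(4πDt)) · exp(−(x−vt)²/(4Dt)), with n_e·A the pore (flow) area.
Plume center vt = 0.365 × 364 = 132.86 m, so the well at 132 m is 0.86 m upgradient of the peak.
√(4πDt) = 27.97 m, giving peak height M/(n_e·A·√(4πDt)) = 2.46/(0.23 × 12.5 × 27.97) = 0.03059 kg/m³.
(x−vt)²/(4Dt) = (-0.86)²/(4 × 0.171 × 364) = 0.002971; exp(−0.002971) = 0.9970.
C = 0.03059 × 0.9970 = 0.0305 kg/m³.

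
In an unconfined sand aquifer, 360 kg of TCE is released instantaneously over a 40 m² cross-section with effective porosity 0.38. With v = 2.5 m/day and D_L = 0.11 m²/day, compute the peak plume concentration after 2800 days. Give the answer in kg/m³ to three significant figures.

0.381 kg/m³

The peak of an instantaneous 1D plume sits at x = vt; there the Gaussian factor is 1 and C_max = M/(n_e·A·√(4πDt)), where n_e·A is the pore area the mass is dissolved in.
√(4πDt) = √(4π × 0.11 × 2800) = 62.21 m, so C_max = 360/(0.38 × 40 × 62.21) = 0.381 kg/m³.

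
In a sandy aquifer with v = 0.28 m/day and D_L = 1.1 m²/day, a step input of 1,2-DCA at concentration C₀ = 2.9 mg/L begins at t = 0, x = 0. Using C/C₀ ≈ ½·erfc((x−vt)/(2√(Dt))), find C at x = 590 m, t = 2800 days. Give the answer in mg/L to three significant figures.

For a continuous step input, C/C₀ ≈ ½·erfc((x−vt)/(2√(Dt))).
vt = 0.28 × 2800 = 784 m and 2√(Dt) = 2√(1.1 × 2800) = 111.0 m.
Argument (x−vt)/(2√(Dt)) = (590 − 784)/111.0 = -1.748; ½·erfc(-1.748) = 0.9933.
C = 2.9 × 0.9933 = 2.88 mg/L.

2.88 mg/L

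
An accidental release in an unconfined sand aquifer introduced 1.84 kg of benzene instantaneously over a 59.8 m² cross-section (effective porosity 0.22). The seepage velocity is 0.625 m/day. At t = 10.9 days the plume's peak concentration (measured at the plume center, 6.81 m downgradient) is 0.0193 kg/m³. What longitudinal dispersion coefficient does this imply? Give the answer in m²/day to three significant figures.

0.383 m²/day

At the plume center C_max = M/(n_e·A·√(4πDt)), so D = M²/(4πt·(n_e·A·C_max)²).
n_e·A·C_max = 0.22 × 59.8 × 0.0193 = 0.2539 kg/m.
D = 1.84²/(4π × 10.9 × 0.2539²) = 0.383 m²/day.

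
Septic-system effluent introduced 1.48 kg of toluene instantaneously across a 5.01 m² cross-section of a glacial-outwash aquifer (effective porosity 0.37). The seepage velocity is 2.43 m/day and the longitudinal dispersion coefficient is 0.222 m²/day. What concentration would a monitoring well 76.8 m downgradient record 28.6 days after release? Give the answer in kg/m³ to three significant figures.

For an instantaneous plane source, C(x,t) = M/(n_e·A·√(4πDt)) · exp(−(x−vt)²/(4Dt)), with n_e·A the pore (flow) area.
Plume center vt = 2.43 × 28.6 = 69.498 m, so the well at 76.8 m is 7.302 m downgradient of the peak.
√(4πDt) = 8.932 m, giving peak height M/(n_e·A·√(4πDt)) = 1.48/(0.37 × 5.01 × 8.932) = 0.08939 kg/m³.
(x−vt)²/(4Dt) = (7.302)²/(4 × 0.222 × 28.6) = 2.099; exp(−2.099) = 0.1226.
C = 0.08939 × 0.1226 = 0.0110 kg/m³.

0.0110 kg/m³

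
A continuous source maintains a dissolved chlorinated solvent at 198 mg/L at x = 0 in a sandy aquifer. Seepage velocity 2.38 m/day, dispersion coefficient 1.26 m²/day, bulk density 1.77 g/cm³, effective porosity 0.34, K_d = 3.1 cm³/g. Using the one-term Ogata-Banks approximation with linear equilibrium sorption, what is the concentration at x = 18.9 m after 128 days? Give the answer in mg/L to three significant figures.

78.8 mg/L

Retardation factor R = 1 + ρ_b·K_d/n = 1 + 1.77 × 3.1/0.34 = 17.14.
Sorption retards both mechanisms: v_R = v/R = 0.1389 m/day, D_R = D/R = 0.07351 m²/day.
v_R·t = 0.1389 × 128 = 17.7792 m; 2√(D_R t) = 6.135 m; argument = (18.9 − 17.7792)/6.135 = 0.1827.
C = C₀ × ½·erfc(0.1827) = 198 × 0.3981 = 78.8 mg/L.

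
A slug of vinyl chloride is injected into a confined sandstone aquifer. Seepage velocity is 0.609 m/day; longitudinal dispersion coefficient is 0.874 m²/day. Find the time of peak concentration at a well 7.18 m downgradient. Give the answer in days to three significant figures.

For the 1D instantaneous-source solution, setting ∂C/∂t = 0 at fixed x gives v²t² + 2Dt − x² = 0, so t = (√(D² + v²x²) − D)/v².
√(D² + v²x²) = √(0.874² + 0.609² × 7.18²) = 4.459; v² = 0.370881.
t = (4.459 − 0.874)/0.370881 = 9.67 days (vs. the pure-advection estimate x/v = 11.8 d).

9.67 days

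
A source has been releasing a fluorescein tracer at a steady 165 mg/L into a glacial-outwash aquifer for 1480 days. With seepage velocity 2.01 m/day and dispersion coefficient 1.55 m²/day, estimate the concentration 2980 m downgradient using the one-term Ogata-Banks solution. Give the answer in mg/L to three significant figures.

77.5 mg/L

For a continuous step input, C/C₀ ≈ ½·erfc((x−vt)/(2√(Dt))).
vt = 2.01 × 1480 = 2974.8 m and 2√(Dt) = 2√(1.55 × 1480) = 95.79 m.
Argument (x−vt)/(2√(Dt)) = (2980 − 2974.8)/95.79 = 0.05429; ½·erfc(0.05429) = 0.4694.
C = 165 × 0.4694 = 77.5 mg/L.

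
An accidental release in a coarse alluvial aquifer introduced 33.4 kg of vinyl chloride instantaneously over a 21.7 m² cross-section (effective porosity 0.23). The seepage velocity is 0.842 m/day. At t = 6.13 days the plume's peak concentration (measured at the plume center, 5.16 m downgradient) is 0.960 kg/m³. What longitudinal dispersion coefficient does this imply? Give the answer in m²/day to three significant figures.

At the plume center C_max = M/(n_e·A·√(4πDt)), so D = M²/(4πt·(n_e·A·C_max)²).
n_e·A·C_max = 0.23 × 21.7 × 0.960 = 4.791 kg/m.
D = 33.4²/(4π × 6.13 × 4.791²) = 0.631 m²/day.

0.631 m²/day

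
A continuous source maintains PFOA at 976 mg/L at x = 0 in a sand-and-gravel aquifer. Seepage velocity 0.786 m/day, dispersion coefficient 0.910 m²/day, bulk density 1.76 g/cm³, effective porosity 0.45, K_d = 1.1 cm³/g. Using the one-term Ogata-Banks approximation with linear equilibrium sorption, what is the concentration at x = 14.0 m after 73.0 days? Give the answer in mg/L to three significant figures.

256 mg/L

Retardation factor R = 1 + ρ_b·K_d/n = 1 + 1.76 × 1.1/0.45 = 5.302.
Sorption retards both mechanisms: v_R = v/R = 0.1482 m/day, D_R = D/R = 0.1716 m²/day.
v_R·t = 0.1482 × 73.0 = 10.8186 m; 2√(D_R t) = 7.079 m; argument = (14.0 − 10.8186)/7.079 = 0.4494.
C = C₀ × ½·erfc(0.4494) = 976 × 0.2625 = 256 mg/L.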